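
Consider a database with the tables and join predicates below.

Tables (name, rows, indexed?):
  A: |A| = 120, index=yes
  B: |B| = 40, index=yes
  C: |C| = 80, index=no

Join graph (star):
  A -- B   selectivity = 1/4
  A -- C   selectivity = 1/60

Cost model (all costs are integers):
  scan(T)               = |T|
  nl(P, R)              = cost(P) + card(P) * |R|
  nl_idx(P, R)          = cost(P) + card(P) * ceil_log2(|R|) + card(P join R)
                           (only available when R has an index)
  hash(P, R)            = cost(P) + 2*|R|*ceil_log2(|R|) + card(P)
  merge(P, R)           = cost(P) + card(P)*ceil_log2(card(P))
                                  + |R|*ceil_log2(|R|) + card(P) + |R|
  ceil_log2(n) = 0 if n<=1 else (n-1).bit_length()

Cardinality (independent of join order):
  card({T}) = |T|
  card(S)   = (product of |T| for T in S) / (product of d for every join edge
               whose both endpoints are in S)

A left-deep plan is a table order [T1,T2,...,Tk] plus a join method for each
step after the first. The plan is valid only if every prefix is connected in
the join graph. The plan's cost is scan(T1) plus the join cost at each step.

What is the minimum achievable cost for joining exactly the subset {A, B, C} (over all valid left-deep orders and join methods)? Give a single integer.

1440

Selinger DP over subsets of {A,B,C}:
  {A}: scan cost=120, card=120
  {B}: scan cost=40, card=40
  {C}: scan cost=80, card=80
  {AB}: card=1200; try (B,hash)→720, (A,merge)→1280, (B,merge)→1360, (A,nl_idx)→1520, (A,hash)→1760, (B,nl_idx)→2040 …(+2); best=720 via (B,hash)
  {AC}: card=160; try (A,nl_idx)→800, (C,hash)→1360, (A,merge)→1680, (C,merge)→1720, (A,hash)→1840, (A,nl)→9680 …(+1); best=800 via (A,nl_idx)
  {ABC}: card=1600; try (B,hash)→1440, (B,merge)→2520, (C,hash)→3040, (B,nl_idx)→3360, (B,nl)→7200, (C,merge)→15760 …(+1); best=1440 via (B,hash)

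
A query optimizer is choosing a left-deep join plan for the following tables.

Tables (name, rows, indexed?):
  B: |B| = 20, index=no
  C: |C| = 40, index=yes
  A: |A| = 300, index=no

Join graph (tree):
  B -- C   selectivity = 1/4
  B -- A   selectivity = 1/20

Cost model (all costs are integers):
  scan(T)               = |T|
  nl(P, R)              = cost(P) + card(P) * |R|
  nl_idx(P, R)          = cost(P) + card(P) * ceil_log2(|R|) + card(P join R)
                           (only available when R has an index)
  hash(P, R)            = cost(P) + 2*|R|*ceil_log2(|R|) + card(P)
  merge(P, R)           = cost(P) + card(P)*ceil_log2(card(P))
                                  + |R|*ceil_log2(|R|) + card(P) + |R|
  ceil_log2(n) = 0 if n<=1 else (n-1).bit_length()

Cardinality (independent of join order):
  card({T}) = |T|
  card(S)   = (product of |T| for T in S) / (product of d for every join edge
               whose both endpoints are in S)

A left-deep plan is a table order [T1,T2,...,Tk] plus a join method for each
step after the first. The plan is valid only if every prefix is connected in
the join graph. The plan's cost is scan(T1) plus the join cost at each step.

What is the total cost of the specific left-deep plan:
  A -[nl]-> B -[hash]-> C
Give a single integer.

step 1: scan A: cost=300, card=300
step 2: join B via nl
    card(P join B) = 300*20/(20) = 300
    cost = 300 + 300*20 = 6300
step 3: join C via hash
    card(P join C) = 300*40/(4) = 3000
    cost = 6300 + 2*40*6 + 300 = 7080

7080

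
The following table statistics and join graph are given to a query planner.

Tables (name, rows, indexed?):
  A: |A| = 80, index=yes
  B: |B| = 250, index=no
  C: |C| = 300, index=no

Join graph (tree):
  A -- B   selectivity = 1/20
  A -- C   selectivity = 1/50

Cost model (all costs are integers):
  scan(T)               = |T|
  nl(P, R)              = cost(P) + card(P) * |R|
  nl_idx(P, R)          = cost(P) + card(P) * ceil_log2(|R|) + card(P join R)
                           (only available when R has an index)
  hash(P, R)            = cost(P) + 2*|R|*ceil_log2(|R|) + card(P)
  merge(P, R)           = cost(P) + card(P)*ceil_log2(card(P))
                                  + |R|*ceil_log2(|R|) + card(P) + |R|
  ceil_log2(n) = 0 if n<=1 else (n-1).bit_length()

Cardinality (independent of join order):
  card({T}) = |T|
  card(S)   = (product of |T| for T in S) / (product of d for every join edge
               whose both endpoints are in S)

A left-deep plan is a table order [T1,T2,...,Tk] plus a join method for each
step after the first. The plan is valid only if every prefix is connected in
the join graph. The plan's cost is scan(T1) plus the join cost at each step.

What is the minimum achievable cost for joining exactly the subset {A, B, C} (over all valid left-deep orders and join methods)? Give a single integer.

6200

Selinger DP over subsets of {A,B,C}:
  {A}: scan cost=80, card=80
  {B}: scan cost=250, card=250
  {C}: scan cost=300, card=300
  {AB}: card=1000; try (A,hash)→1620, (B,merge)→2970, (A,nl_idx)→3000, (A,merge)→3140, (B,hash)→4160, (B,nl)→20080 …(+1); best=1620 via (A,hash)
  {AC}: card=480; try (A,hash)→1720, (A,nl_idx)→2880, (C,merge)→3720, (A,merge)→3940, (C,hash)→5560, (C,nl)→24080 …(+1); best=1720 via (A,hash)
  {ABC}: card=6000; try (B,hash)→6200, (C,hash)→8020, (B,merge)→8770, (C,merge)→15620, (B,nl)→121720, (C,nl)→301620; best=6200 via (B,hash)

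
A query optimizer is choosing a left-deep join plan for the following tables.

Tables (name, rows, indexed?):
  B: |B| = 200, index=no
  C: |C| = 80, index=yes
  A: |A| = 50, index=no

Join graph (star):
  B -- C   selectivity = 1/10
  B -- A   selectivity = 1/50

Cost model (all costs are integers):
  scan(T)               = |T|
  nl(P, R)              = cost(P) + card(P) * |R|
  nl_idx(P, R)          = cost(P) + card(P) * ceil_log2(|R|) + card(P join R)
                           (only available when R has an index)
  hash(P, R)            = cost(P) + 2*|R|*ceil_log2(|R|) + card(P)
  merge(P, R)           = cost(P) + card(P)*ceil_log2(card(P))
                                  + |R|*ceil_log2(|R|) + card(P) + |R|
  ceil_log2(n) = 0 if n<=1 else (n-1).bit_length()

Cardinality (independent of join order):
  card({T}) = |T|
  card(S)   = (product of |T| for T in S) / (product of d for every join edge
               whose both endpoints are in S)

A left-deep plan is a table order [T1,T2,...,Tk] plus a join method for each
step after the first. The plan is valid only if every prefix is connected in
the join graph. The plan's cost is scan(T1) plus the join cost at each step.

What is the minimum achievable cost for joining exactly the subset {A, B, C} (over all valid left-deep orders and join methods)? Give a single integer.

2320

Selinger DP over subsets of {A,B,C}:
  {B}: scan cost=200, card=200
  {C}: scan cost=80, card=80
  {A}: scan cost=50, card=50
  {BC}: card=1600; try (C,hash)→1520, (B,merge)→2520, (C,merge)→2640, (C,nl_idx)→3200, (B,hash)→3360, (B,nl)→16080 …(+1); best=1520 via (C,hash)
  {AB}: card=200; try (A,hash)→1000, (B,merge)→2200, (A,merge)→2350, (B,hash)→3300, (B,nl)→10050, (A,nl)→10200; best=1000 via (A,hash)
  {ABC}: card=1600; try (C,hash)→2320, (C,merge)→3440, (A,hash)→3720, (C,nl_idx)→4000, (C,nl)→17000, (A,merge)→21070 …(+1); best=2320 via (C,hash)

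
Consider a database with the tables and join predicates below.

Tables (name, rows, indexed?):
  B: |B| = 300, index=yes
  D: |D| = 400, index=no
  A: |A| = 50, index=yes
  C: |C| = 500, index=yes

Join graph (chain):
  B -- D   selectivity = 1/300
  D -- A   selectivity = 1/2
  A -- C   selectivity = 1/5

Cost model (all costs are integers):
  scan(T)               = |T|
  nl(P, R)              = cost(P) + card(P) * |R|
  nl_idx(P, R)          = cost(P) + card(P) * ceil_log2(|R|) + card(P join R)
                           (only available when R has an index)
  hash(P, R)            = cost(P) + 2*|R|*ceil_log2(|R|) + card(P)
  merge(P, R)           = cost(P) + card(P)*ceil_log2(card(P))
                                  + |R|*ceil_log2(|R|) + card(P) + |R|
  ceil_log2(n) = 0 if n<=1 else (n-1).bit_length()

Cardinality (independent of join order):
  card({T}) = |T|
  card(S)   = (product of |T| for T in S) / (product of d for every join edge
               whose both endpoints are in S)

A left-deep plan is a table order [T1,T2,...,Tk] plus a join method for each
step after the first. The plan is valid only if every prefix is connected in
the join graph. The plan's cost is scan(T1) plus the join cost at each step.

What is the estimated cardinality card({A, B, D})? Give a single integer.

Tables in S: A(50), B(300), D(400)
Edges inside S: B-D(d=300), D-A(d=2)
numerator = 50 * 300 * 400 = 6000000
denominator = 300 * 2 = 600
card(S) = 6000000 / 600 = 10000

10000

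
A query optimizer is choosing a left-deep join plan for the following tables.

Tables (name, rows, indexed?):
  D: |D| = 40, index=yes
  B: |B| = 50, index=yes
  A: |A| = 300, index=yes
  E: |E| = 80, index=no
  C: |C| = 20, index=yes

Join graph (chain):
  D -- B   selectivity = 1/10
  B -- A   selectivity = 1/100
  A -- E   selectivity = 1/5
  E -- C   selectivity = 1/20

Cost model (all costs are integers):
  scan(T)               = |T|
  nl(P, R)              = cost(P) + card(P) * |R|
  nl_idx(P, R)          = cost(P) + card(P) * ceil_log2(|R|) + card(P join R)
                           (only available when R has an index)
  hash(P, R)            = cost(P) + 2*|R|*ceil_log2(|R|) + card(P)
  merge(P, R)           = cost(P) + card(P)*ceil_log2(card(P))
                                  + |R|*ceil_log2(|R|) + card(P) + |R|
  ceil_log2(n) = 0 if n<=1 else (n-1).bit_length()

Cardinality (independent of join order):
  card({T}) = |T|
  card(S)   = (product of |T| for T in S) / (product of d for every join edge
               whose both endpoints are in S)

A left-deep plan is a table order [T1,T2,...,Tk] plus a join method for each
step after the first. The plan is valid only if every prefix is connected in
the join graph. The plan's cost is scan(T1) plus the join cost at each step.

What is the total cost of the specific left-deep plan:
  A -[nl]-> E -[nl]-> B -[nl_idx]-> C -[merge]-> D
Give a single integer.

310180

step 1: scan A: cost=300, card=300
step 2: join E via nl
    card(P join E) = 300*80/(5) = 4800
    cost = 300 + 300*80 = 24300
step 3: join B via nl
    card(P join B) = 4800*50/(100) = 2400
    cost = 24300 + 4800*50 = 264300
step 4: join C via nl_idx
    card(P join C) = 2400*20/(20) = 2400
    cost = 264300 + 2400*5 + 2400 = 278700
step 5: join D via merge
    card(P join D) = 2400*40/(10) = 9600
    cost = 278700 + 2400*12 + 40*6 + 2400 + 40 = 310180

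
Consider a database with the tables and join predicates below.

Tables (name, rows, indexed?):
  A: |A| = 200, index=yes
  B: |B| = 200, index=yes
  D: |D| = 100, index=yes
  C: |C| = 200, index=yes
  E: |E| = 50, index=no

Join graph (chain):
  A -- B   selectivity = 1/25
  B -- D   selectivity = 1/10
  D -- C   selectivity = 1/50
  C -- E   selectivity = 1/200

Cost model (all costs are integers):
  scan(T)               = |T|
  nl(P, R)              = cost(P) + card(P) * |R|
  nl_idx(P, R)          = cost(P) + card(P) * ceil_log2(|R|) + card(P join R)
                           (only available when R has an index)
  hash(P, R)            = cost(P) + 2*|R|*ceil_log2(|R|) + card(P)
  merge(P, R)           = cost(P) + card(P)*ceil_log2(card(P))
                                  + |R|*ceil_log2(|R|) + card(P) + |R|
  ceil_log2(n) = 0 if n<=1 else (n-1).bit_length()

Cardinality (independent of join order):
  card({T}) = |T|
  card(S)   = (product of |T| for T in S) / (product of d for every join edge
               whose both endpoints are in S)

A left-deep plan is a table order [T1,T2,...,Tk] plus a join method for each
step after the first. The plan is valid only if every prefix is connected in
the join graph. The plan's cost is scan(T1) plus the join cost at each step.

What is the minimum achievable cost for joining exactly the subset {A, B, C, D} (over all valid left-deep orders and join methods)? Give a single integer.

Selinger DP over subsets of {A,B,C,D}:
  {A}: scan cost=200, card=200
  {B}: scan cost=200, card=200
  {D}: scan cost=100, card=100
  {C}: scan cost=200, card=200
  {AB}: card=1600; try (B,nl_idx)→3400, (A,nl_idx)→3400, (B,hash)→3600, (A,hash)→3600, (B,merge)→3800, (A,merge)→3800 …(+2); best=3400 via (B,nl_idx)
  {BD}: card=2000; try (D,hash)→1800, (B,merge)→2700, (D,merge)→2800, (B,nl_idx)→2900, (B,hash)→3400, (D,nl_idx)→3600 …(+2); best=1800 via (D,hash)
  {CD}: card=400; try (C,nl_idx)→1300, (D,hash)→1800, (D,nl_idx)→2000, (C,merge)→2700, (D,merge)→2800, (C,hash)→3400 …(+2); best=1300 via (C,nl_idx)
  {ABD}: card=16000; try (D,hash)→6400, (A,hash)→7000, (D,merge)→23400, (A,merge)→27600, (D,nl_idx)→30600, (A,nl_idx)→33800 …(+2); best=6400 via (D,hash)
  {BCD}: card=8000; try (B,hash)→4900, (C,hash)→7000, (B,merge)→7100, (B,nl_idx)→12500, (C,nl_idx)→25800, (C,merge)→27600 …(+2); best=4900 via (B,hash)
  {ABCD}: card=64000; try (A,hash)→16100, (C,hash)→25600, (A,merge)→118700, (A,nl_idx)→132900, (C,nl_idx)→198400, (C,merge)→248200 …(+2); best=16100 via (A,hash)

16100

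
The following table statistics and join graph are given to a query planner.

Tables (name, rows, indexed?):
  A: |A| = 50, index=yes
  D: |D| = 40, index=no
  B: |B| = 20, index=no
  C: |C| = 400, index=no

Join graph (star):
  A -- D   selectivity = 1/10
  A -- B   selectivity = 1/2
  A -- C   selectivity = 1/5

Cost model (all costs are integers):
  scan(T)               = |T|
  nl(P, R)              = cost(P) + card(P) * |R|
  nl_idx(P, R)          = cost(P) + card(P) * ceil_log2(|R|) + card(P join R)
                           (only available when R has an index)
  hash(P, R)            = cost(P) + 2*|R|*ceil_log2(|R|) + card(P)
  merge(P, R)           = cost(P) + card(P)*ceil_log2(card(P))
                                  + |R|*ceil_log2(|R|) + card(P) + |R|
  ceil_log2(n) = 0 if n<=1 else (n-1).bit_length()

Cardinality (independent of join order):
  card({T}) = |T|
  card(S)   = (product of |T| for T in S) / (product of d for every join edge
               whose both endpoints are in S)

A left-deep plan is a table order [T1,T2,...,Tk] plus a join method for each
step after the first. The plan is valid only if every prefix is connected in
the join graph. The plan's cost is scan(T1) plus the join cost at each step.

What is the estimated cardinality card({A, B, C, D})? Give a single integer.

160000

Tables in S: A(50), B(20), C(400), D(40)
Edges inside S: A-D(d=10), A-B(d=2), A-C(d=5)
numerator = 50 * 20 * 400 * 40 = 16000000
denominator = 10 * 2 * 5 = 100
card(S) = 16000000 / 100 = 160000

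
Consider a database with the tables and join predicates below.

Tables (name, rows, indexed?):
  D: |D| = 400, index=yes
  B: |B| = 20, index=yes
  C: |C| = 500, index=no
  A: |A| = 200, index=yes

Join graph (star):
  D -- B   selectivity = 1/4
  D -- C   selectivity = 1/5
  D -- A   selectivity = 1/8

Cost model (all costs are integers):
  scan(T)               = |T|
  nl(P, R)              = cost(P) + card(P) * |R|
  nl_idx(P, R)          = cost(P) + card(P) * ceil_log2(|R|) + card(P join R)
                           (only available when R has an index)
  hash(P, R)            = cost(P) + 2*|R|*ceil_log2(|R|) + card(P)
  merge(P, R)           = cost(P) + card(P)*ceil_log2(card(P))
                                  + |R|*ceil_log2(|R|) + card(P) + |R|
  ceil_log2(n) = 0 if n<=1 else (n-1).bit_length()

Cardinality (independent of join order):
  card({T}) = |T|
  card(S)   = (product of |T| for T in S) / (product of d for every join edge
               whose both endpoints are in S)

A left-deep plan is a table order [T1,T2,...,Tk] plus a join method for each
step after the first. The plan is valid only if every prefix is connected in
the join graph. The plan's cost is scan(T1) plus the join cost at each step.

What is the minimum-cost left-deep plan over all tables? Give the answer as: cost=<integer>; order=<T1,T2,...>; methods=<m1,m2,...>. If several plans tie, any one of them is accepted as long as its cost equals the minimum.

Selinger DP (subsets sized 1..n):
  {D}: scan cost=400, card=400
  {B}: scan cost=20, card=20
  {C}: scan cost=500, card=500
  {A}: scan cost=200, card=200
  {BD}: card=2000; try (B,hash)→1000, (D,nl_idx)→2200, (D,merge)→4140, (B,nl_idx)→4400, (B,merge)→4520, (D,hash)→7240 …(+2); best=1000 via (B,hash)
  {CD}: card=40000; try (D,hash)→8200, (C,merge)→9400, (D,merge)→9500, (C,hash)→9800, (D,nl_idx)→45000, (C,nl)→200400 …(+1); best=8200 via (D,hash)
  {AD}: card=10000; try (A,hash)→4000, (D,merge)→6000, (A,merge)→6200, (D,hash)→7600, (D,nl_idx)→12000, (A,nl_idx)→13600 …(+2); best=4000 via (A,hash)
  {BCD}: card=200000; try (C,hash)→12000, (C,merge)→30000, (B,hash)→48400, (B,nl_idx)→408200, (B,merge)→688320, (B,nl)→808200 …(+1); best=12000 via (C,hash)
  {ABD}: card=50000; try (A,hash)→6200, (B,hash)→14200, (A,merge)→26800, (A,nl_idx)→67000, (B,nl_idx)→104000, (B,merge)→154120 …(+2); best=6200 via (A,hash)
  {ACD}: card=1000000; try (C,hash)→23000, (A,hash)→51400, (C,merge)→159000, (A,merge)→690000, (A,nl_idx)→1328200, (C,nl)→5004000 …(+1); best=23000 via (C,hash)
  {ABCD}: card=5000000; try (C,hash)→65200, (A,hash)→215200, (C,merge)→861200, (B,hash)→1023200, (A,merge)→3813800, (A,nl_idx)→6612000 …(+5); best=65200 via (C,hash)

cost=65200; order=D,B,A,C; methods=hash,hash,hash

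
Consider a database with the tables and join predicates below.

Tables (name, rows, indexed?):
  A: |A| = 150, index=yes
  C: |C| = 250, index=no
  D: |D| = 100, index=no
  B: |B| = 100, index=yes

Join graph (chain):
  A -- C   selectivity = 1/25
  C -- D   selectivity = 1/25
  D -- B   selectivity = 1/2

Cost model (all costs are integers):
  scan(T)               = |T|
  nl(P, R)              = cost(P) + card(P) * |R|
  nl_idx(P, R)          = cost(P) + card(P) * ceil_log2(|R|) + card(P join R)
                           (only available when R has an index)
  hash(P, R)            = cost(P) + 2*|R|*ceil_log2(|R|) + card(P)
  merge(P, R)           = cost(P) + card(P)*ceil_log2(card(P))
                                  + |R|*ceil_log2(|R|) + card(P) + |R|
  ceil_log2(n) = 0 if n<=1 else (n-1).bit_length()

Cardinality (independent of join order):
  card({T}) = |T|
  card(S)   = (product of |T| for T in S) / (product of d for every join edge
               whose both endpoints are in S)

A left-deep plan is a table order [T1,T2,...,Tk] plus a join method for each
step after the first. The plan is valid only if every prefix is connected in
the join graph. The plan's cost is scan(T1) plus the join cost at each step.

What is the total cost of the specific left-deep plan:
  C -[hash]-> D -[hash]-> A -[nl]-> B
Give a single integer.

605300

step 1: scan C: cost=250, card=250
step 2: join D via hash
    card(P join D) = 250*100/(25) = 1000
    cost = 250 + 2*100*7 + 250 = 1900
step 3: join A via hash
    card(P join A) = 1000*150/(25) = 6000
    cost = 1900 + 2*150*8 + 1000 = 5300
step 4: join B via nl
    card(P join B) = 6000*100/(2) = 300000
    cost = 5300 + 6000*100 = 605300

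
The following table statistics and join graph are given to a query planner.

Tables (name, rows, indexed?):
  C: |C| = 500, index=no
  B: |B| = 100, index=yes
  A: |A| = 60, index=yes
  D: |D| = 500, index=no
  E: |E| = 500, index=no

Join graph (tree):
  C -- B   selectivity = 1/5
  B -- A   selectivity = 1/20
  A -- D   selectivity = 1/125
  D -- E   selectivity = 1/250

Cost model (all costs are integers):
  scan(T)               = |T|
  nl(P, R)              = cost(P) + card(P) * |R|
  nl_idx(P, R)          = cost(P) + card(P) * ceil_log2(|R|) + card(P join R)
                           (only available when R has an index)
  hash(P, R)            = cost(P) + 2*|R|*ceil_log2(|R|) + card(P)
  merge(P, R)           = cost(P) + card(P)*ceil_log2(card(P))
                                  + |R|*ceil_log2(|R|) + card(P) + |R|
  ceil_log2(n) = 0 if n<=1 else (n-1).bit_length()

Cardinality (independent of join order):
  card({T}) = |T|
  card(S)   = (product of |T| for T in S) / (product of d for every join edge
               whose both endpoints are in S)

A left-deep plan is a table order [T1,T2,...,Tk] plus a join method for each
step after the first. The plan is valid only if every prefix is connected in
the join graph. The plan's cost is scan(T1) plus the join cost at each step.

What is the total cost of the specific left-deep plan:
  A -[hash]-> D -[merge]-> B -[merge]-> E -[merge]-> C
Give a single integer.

67680

step 1: scan A: cost=60, card=60
step 2: join D via hash
    card(P join D) = 60*500/(125) = 240
    cost = 60 + 2*500*9 + 60 = 9120
step 3: join B via merge
    card(P join B) = 240*100/(20) = 1200
    cost = 9120 + 240*8 + 100*7 + 240 + 100 = 12080
step 4: join E via merge
    card(P join E) = 1200*500/(250) = 2400
    cost = 12080 + 1200*11 + 500*9 + 1200 + 500 = 31480
step 5: join C via merge
    card(P join C) = 2400*500/(5) = 240000
    cost = 31480 + 2400*12 + 500*9 + 2400 + 500 = 67680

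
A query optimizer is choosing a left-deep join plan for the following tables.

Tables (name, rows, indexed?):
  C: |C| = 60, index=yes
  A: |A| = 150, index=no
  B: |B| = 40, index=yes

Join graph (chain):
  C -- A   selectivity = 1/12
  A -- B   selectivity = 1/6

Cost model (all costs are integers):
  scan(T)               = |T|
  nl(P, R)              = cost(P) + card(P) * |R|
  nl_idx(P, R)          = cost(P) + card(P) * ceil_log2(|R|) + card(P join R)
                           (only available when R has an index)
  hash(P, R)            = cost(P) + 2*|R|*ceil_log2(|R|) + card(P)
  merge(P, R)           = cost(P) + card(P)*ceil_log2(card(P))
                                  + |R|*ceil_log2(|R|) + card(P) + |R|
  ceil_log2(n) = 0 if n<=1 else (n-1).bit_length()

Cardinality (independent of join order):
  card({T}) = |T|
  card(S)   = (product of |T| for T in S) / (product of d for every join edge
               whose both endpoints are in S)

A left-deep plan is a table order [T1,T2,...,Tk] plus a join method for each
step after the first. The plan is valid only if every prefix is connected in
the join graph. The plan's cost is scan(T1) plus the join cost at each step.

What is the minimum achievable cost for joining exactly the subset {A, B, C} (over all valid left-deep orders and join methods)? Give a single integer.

2250

Selinger DP over subsets of {A,B,C}:
  {C}: scan cost=60, card=60
  {A}: scan cost=150, card=150
  {B}: scan cost=40, card=40
  {AC}: card=750; try (C,hash)→1020, (C,nl_idx)→1800, (A,merge)→1830, (C,merge)→1920, (A,hash)→2520, (A,nl)→9060 …(+1); best=1020 via (C,hash)
  {AB}: card=1000; try (B,hash)→780, (A,merge)→1670, (B,merge)→1780, (B,nl_idx)→2050, (A,hash)→2480, (A,nl)→6040 …(+1); best=780 via (B,hash)
  {ABC}: card=5000; try (B,hash)→2250, (C,hash)→2500, (B,merge)→9550, (B,nl_idx)→10520, (C,nl_idx)→11780, (C,merge)→12200 …(+2); best=2250 via (B,hash)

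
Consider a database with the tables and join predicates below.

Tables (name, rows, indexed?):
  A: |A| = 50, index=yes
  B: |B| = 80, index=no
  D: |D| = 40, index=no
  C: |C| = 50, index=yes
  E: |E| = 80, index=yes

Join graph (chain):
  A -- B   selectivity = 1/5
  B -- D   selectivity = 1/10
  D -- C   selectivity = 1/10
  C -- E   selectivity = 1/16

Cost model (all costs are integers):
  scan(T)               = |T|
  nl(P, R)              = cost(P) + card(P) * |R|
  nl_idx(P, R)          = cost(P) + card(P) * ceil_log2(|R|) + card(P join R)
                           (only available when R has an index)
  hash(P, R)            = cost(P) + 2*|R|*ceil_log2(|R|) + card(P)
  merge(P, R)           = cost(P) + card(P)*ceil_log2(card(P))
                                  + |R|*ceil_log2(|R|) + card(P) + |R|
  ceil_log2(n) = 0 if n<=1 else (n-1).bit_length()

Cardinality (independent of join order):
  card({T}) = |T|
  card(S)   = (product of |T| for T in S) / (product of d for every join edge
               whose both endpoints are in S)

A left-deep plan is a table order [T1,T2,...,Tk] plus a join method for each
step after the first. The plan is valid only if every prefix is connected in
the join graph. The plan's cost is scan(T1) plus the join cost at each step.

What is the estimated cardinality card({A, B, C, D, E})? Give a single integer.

Tables in S: A(50), B(80), C(50), D(40), E(80)
Edges inside S: A-B(d=5), B-D(d=10), D-C(d=10), C-E(d=16)
numerator = 50 * 80 * 50 * 40 * 80 = 640000000
denominator = 5 * 10 * 10 * 16 = 8000
card(S) = 640000000 / 8000 = 80000

80000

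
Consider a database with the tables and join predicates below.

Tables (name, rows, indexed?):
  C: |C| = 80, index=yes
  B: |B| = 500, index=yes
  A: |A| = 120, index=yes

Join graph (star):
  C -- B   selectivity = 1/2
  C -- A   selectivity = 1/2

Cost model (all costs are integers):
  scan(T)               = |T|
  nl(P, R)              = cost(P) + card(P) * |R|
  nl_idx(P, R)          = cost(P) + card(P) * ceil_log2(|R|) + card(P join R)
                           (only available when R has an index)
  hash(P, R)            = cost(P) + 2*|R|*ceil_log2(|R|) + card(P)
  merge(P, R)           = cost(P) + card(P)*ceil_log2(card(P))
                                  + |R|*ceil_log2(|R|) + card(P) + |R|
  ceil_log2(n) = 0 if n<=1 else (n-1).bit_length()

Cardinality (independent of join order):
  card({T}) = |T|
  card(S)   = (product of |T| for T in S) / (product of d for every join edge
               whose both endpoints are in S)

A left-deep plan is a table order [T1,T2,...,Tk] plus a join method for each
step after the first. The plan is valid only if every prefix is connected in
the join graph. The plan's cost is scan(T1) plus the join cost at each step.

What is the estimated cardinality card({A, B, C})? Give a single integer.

1200000

Tables in S: A(120), B(500), C(80)
Edges inside S: C-B(d=2), C-A(d=2)
numerator = 120 * 500 * 80 = 4800000
denominator = 2 * 2 = 4
card(S) = 4800000 / 4 = 1200000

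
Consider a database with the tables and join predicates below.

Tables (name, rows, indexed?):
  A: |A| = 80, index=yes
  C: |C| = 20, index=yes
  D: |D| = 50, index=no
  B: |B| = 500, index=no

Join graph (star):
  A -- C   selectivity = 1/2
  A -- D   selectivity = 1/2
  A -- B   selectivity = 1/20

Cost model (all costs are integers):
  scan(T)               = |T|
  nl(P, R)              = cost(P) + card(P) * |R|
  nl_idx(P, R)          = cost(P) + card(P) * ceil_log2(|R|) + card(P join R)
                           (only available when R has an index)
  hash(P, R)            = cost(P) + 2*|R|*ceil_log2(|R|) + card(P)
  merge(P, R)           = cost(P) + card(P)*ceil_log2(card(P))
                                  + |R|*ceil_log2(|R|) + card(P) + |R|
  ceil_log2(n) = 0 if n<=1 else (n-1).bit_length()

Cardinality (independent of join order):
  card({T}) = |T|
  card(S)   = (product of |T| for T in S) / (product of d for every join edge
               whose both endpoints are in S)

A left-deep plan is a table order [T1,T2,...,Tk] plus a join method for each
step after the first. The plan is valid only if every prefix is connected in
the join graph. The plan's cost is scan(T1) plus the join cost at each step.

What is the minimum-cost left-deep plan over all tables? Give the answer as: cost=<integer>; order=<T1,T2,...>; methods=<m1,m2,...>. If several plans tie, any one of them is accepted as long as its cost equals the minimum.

cost=24920; order=B,A,C,D; methods=hash,hash,hash

Selinger DP (subsets sized 1..n):
  {A}: scan cost=80, card=80
  {C}: scan cost=20, card=20
  {D}: scan cost=50, card=50
  {B}: scan cost=500, card=500
  {AC}: card=800; try (C,hash)→360, (A,merge)→780, (C,merge)→840, (A,nl_idx)→960, (A,hash)→1160, (C,nl_idx)→1280 …(+2); best=360 via (C,hash)
  {AD}: card=2000; try (D,hash)→760, (A,merge)→1040, (D,merge)→1070, (A,hash)→1220, (A,nl_idx)→2400, (A,nl)→4050 …(+1); best=760 via (D,hash)
  {AB}: card=2000; try (A,hash)→2120, (B,merge)→5720, (A,nl_idx)→6000, (A,merge)→6140, (B,hash)→9160, (B,nl)→40080 …(+1); best=2120 via (A,hash)
  {ACD}: card=20000; try (D,hash)→1760, (C,hash)→2960, (D,merge)→9510, (C,merge)→24880, (C,nl_idx)→30760, (D,nl)→40360 …(+1); best=1760 via (D,hash)
  {ABC}: card=20000; try (C,hash)→4320, (B,hash)→10160, (B,merge)→14160, (C,merge)→26240, (C,nl_idx)→32120, (C,nl)→42120 …(+1); best=4320 via (C,hash)
  {ABD}: card=50000; try (D,hash)→4720, (B,hash)→11760, (D,merge)→26470, (B,merge)→29760, (D,nl)→102120, (B,nl)→1000760; best=4720 via (D,hash)
  {ABCD}: card=500000; try (D,hash)→24920, (B,hash)→30760, (C,hash)→54920, (D,merge)→324670, (B,merge)→326760, (C,nl_idx)→754720 …(+4); best=24920 via (D,hash)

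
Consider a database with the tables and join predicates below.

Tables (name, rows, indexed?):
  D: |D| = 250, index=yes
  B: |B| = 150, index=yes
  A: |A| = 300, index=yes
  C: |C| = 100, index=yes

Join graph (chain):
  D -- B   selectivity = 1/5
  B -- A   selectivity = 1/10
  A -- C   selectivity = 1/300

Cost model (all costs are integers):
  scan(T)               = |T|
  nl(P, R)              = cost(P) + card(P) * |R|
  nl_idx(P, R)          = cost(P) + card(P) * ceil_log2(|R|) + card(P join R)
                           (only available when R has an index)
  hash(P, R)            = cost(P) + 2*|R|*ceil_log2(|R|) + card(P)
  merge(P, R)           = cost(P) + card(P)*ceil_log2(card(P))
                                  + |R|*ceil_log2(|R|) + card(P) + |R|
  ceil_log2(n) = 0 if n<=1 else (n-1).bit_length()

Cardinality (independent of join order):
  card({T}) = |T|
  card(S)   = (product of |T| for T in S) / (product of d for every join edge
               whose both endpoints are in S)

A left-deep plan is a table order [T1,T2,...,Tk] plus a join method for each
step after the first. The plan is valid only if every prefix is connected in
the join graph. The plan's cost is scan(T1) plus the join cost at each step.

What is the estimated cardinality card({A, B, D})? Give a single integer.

225000

Tables in S: A(300), B(150), D(250)
Edges inside S: D-B(d=5), B-A(d=10)
numerator = 300 * 150 * 250 = 11250000
denominator = 5 * 10 = 50
card(S) = 11250000 / 50 = 225000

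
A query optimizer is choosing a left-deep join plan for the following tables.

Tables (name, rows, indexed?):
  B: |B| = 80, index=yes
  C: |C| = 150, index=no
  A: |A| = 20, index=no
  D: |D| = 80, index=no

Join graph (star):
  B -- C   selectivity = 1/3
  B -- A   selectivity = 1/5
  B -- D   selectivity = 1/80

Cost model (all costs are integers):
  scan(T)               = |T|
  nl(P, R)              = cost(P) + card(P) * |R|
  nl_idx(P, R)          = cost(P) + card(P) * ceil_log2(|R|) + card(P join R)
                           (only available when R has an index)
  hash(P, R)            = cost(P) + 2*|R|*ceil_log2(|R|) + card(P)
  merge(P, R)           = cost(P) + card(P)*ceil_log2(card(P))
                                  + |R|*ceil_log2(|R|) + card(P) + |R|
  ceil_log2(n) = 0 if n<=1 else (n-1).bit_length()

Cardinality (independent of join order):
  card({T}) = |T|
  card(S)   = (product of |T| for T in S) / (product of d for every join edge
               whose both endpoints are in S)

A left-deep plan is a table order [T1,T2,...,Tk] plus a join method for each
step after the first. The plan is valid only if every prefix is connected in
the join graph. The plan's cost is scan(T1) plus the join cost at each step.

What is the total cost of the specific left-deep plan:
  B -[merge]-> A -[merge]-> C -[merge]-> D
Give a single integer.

step 1: scan B: cost=80, card=80
step 2: join A via merge
    card(P join A) = 80*20/(5) = 320
    cost = 80 + 80*7 + 20*5 + 80 + 20 = 840
step 3: join C via merge
    card(P join C) = 320*150/(3) = 16000
    cost = 840 + 320*9 + 150*8 + 320 + 150 = 5390
step 4: join D via merge
    card(P join D) = 16000*80/(80) = 16000
    cost = 5390 + 16000*14 + 80*7 + 16000 + 80 = 246030

246030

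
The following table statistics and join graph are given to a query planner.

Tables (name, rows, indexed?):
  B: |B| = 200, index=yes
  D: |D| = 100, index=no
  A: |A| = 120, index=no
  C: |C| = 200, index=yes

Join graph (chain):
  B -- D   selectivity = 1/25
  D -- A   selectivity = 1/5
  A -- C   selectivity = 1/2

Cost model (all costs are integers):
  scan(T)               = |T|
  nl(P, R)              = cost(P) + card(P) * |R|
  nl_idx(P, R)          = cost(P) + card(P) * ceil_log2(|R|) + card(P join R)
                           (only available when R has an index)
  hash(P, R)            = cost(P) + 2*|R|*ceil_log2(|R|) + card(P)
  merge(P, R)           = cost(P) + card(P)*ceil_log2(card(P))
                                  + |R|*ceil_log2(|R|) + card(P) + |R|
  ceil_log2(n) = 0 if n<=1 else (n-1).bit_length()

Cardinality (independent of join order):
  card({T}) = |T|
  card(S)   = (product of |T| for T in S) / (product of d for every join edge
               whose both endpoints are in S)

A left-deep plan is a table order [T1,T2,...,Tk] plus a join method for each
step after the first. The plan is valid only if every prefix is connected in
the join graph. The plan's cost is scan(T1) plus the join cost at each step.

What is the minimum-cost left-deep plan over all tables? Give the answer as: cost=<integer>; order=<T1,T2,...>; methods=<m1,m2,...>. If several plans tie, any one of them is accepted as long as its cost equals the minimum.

Selinger DP (subsets sized 1..n):
  {B}: scan cost=200, card=200
  {D}: scan cost=100, card=100
  {A}: scan cost=120, card=120
  {C}: scan cost=200, card=200
  {BD}: card=800; try (B,nl_idx)→1700, (D,hash)→1800, (B,merge)→2700, (D,merge)→2800, (B,hash)→3400, (B,nl)→20100 …(+1); best=1700 via (B,nl_idx)
  {AD}: card=2400; try (D,hash)→1640, (A,merge)→1860, (D,merge)→1880, (A,hash)→1880, (A,nl)→12100, (D,nl)→12120; best=1640 via (D,hash)
  {AC}: card=12000; try (A,hash)→2080, (C,merge)→2880, (A,merge)→2960, (C,hash)→3440, (C,nl_idx)→13080, (C,nl)→24120 …(+1); best=2080 via (A,hash)
  {ABD}: card=19200; try (A,hash)→4180, (B,hash)→7240, (A,merge)→11460, (B,merge)→34640, (B,nl_idx)→40040, (A,nl)→97700 …(+1); best=4180 via (A,hash)
  {ACD}: card=240000; try (C,hash)→7240, (D,hash)→15480, (C,merge)→34640, (D,merge)→182880, (C,nl_idx)→260840, (C,nl)→481640 …(+1); best=7240 via (C,hash)
  {ABCD}: card=1920000; try (C,hash)→26580, (B,hash)→250440, (C,merge)→313180, (C,nl_idx)→2077780, (C,nl)→3844180, (B,nl_idx)→3847240 …(+2); best=26580 via (C,hash)

cost=26580; order=D,B,A,C; methods=nl_idx,hash,hash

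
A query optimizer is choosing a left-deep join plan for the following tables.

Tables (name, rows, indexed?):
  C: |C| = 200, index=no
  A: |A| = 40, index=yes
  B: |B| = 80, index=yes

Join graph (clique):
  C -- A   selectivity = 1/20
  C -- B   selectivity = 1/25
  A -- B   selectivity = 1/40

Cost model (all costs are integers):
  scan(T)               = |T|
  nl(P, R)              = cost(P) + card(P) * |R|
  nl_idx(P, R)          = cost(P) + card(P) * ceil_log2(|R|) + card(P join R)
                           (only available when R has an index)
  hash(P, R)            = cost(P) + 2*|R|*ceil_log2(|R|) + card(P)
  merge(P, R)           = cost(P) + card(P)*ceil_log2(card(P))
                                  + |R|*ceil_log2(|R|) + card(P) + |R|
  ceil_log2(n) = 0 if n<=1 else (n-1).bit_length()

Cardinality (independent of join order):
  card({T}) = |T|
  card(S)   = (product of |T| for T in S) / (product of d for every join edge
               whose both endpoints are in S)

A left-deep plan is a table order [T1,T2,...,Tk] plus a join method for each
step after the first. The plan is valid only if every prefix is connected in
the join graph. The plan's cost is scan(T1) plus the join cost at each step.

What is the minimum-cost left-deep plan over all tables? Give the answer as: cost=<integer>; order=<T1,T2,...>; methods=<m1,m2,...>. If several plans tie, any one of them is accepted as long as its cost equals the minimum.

Selinger DP (subsets sized 1..n):
  {C}: scan cost=200, card=200
  {A}: scan cost=40, card=40
  {B}: scan cost=80, card=80
  {AC}: card=400; try (A,hash)→880, (A,nl_idx)→1800, (C,merge)→2120, (A,merge)→2280, (C,hash)→3280, (C,nl)→8040 …(+1); best=880 via (A,hash)
  {BC}: card=640; try (B,hash)→1520, (B,nl_idx)→2240, (C,merge)→2520, (B,merge)→2640, (C,hash)→3360, (C,nl)→16080 …(+1); best=1520 via (B,hash)
  {AB}: card=80; try (B,nl_idx)→400, (A,hash)→640, (A,nl_idx)→640, (B,merge)→960, (A,merge)→1000, (B,hash)→1200 …(+2); best=400 via (B,nl_idx)
  {ABC}: card=32; try (B,hash)→2400, (A,hash)→2640, (C,merge)→2840, (C,hash)→3680, (B,nl_idx)→3712, (A,nl_idx)→5392 …(+5); best=2400 via (B,hash)

cost=2400; order=C,A,B; methods=hash,hash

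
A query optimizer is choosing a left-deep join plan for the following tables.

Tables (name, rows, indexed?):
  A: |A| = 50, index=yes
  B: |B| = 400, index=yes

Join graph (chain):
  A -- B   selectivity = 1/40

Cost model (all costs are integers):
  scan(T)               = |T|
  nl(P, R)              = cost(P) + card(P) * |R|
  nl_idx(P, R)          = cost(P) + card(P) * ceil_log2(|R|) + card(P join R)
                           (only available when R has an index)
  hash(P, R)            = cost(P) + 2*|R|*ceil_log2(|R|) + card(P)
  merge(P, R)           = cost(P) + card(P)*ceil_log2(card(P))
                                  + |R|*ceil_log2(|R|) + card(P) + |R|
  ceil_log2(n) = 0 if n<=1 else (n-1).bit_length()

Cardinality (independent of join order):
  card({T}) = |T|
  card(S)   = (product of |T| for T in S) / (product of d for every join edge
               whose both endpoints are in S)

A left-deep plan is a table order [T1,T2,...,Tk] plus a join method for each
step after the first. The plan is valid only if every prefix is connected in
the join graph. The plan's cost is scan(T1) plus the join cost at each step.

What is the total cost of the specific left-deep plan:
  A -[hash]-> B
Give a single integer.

7300

step 1: scan A: cost=50, card=50
step 2: join B via hash
    card(P join B) = 50*400/(40) = 500
    cost = 50 + 2*400*9 + 50 = 7300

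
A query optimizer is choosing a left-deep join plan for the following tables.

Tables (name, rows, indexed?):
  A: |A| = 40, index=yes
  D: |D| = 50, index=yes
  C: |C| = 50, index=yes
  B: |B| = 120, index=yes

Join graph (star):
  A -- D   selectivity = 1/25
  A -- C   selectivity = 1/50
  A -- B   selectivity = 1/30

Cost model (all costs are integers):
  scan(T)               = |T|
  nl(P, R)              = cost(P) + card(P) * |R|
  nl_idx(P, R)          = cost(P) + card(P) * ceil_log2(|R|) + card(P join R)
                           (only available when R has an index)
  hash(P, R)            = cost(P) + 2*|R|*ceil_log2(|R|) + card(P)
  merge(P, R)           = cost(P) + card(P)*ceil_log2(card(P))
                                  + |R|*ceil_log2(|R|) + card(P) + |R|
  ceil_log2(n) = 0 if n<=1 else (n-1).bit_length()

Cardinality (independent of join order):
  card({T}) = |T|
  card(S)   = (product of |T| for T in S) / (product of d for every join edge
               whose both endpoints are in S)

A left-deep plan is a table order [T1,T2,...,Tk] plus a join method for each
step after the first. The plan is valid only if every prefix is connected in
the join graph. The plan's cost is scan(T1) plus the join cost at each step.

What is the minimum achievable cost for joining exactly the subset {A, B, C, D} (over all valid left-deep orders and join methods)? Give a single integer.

Selinger DP over subsets of {A,B,C,D}:
  {A}: scan cost=40, card=40
  {D}: scan cost=50, card=50
  {C}: scan cost=50, card=50
  {B}: scan cost=120, card=120
  {AD}: card=80; try (D,nl_idx)→360, (A,nl_idx)→430, (A,hash)→580, (D,merge)→670, (D,hash)→680, (A,merge)→680 …(+2); best=360 via (D,nl_idx)
  {AC}: card=40; try (C,nl_idx)→320, (A,nl_idx)→390, (A,hash)→580, (C,merge)→670, (C,hash)→680, (A,merge)→680 …(+2); best=320 via (C,nl_idx)
  {AB}: card=160; try (B,nl_idx)→480, (A,hash)→720, (A,nl_idx)→1000, (B,merge)→1280, (A,merge)→1360, (B,hash)→1760 …(+2); best=480 via (B,nl_idx)
  {ACD}: card=80; try (D,nl_idx)→640, (C,nl_idx)→920, (D,merge)→950, (D,hash)→960, (C,hash)→1040, (C,merge)→1350 …(+2); best=640 via (D,nl_idx)
  {ABD}: card=320; try (D,hash)→1240, (B,nl_idx)→1240, (D,nl_idx)→1760, (B,merge)→1960, (B,hash)→2120, (D,merge)→2270 …(+2); best=1240 via (D,hash)
  {ABC}: card=160; try (B,nl_idx)→760, (C,hash)→1240, (B,merge)→1560, (C,nl_idx)→1600, (B,hash)→2040, (C,merge)→2270 …(+2); best=760 via (B,nl_idx)
  {ABCD}: card=320; try (D,hash)→1520, (B,nl_idx)→1520, (D,nl_idx)→2040, (C,hash)→2160, (B,merge)→2240, (B,hash)→2400 …(+6); best=1520 via (D,hash)

1520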